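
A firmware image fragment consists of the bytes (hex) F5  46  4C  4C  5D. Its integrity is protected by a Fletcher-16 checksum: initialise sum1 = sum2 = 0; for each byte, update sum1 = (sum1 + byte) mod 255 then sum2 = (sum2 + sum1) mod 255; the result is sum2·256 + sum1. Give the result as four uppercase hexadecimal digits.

Running sums (mod 255):
  after byte 0 (F5): sum1=245, sum2=245
  after byte 1 (46): sum1=60, sum2=50
  after byte 2 (4C): sum1=136, sum2=186
  after byte 3 (4C): sum1=212, sum2=143
  after byte 4 (5D): sum1=50, sum2=193
Checksum = sum2·256 + sum1 = 193·256 + 50 = 49458 = 0xC132.

C132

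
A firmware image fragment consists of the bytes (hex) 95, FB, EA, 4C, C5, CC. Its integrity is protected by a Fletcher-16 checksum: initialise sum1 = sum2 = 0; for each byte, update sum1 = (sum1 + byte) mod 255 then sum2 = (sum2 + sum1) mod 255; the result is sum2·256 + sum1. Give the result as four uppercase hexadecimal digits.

565B

Running sums (mod 255):
  after byte 0 (95): sum1=149, sum2=149
  after byte 1 (FB): sum1=145, sum2=39
  after byte 2 (EA): sum1=124, sum2=163
  after byte 3 (4C): sum1=200, sum2=108
  after byte 4 (C5): sum1=142, sum2=250
  after byte 5 (CC): sum1=91, sum2=86
Checksum = sum2·256 + sum1 = 86·256 + 91 = 22107 = 0x565B.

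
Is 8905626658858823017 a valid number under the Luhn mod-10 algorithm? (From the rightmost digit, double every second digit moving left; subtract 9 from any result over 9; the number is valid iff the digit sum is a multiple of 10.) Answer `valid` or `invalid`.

valid

From the right, keep odd positions and double even positions (subtract 9 from any doubled value over 9):
  doubled (positions 2,4,...): 2 6 7 1 7 3 4 1 9 → sum 40
  kept (positions 1,3,...): 7 0 2 8 8 5 6 6 0 8 → sum 50
Total = 90.
90 mod 10 = 0, so the number is valid.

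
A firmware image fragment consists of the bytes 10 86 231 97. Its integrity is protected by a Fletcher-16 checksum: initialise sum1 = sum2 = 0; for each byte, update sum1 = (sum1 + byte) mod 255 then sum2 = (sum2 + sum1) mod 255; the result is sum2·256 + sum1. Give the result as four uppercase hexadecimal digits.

5CA9

Running sums (mod 255):
  after byte 0 (10): sum1=10, sum2=10
  after byte 1 (86): sum1=96, sum2=106
  after byte 2 (231): sum1=72, sum2=178
  after byte 3 (97): sum1=169, sum2=92
Checksum = sum2·256 + sum1 = 92·256 + 169 = 23721 = 0x5CA9.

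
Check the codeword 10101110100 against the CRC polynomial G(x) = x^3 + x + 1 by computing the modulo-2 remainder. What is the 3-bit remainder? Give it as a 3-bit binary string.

Modulo-2 division of 10101110100 by 1011:
  pos 0: 1010 XOR 1011 = 0001
  pos 3: 1111 XOR 1011 = 0100
  pos 4: 1000 XOR 1011 = 0011
  pos 6: 1110 XOR 1011 = 0101
  pos 7: 1010 XOR 1011 = 0001
Remainder = 001 (nonzero — an error is detected).

001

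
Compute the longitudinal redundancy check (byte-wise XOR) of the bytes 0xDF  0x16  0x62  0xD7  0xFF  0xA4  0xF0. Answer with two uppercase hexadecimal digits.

XOR the bytes together:
  start with 0xDF
  0xDF ⊕ 0x16 = 0xC9
  0xC9 ⊕ 0x62 = 0xAB
  0xAB ⊕ 0xD7 = 0x7C
  0x7C ⊕ 0xFF = 0x83
  0x83 ⊕ 0xA4 = 0x27
  0x27 ⊕ 0xF0 = 0xD7

D7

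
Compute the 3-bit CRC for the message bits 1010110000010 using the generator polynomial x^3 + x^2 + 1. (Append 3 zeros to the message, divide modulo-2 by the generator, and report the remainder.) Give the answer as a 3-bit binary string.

001

Append 3 zeros: 1010110000010000. Divide by 1101 (XOR where the leading bit is 1):
  pos 0: 1010 XOR 1101 = 0111
  pos 1: 1111 XOR 1101 = 0010
  pos 3: 1010 XOR 1101 = 0111
  pos 4: 1110 XOR 1101 = 0011
  pos 6: 1100 XOR 1101 = 0001
  pos 9: 1010 XOR 1101 = 0111
  pos 10: 1110 XOR 1101 = 0011
  pos 12: 1100 XOR 1101 = 0001
Remainder (last 3 bits) = 001. This is the CRC / FCS.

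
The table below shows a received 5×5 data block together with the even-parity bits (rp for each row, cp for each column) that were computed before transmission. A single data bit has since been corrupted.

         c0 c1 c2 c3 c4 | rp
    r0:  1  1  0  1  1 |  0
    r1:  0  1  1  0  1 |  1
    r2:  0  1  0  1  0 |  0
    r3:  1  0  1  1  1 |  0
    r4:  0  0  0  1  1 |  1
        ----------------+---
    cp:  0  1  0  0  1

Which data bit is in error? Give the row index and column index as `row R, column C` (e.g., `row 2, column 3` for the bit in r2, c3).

row 4, column 4

Recompute each row's even parity and compare to rp:
  r0: data parity 0, sent rp 0 → ok
  r1: data parity 1, sent rp 1 → ok
  r2: data parity 0, sent rp 0 → ok
  r3: data parity 0, sent rp 0 → ok
  r4: data parity 0, sent rp 1 → mismatch
Recompute each column's even parity and compare to cp:
  c0: data parity 0, sent cp 0 → ok
  c1: data parity 1, sent cp 1 → ok
  c2: data parity 0, sent cp 0 → ok
  c3: data parity 0, sent cp 0 → ok
  c4: data parity 0, sent cp 1 → mismatch
Exactly one row (r4) and one column (c4) fail → the flipped bit is at their intersection.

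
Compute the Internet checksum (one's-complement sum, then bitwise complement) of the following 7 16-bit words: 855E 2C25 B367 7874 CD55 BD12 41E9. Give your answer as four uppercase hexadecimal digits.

One's-complement addition (fold any carry out of bit 15 back into bit 0):
  0x855E + 0x2C25 = 0x0B183
  0xB183 + 0xB367 = 0x164EA → wrap carry → 0x64EB
  0x64EB + 0x7874 = 0x0DD5F
  0xDD5F + 0xCD55 = 0x1AAB4 → wrap carry → 0xAAB5
  0xAAB5 + 0xBD12 = 0x167C7 → wrap carry → 0x67C8
  0x67C8 + 0x41E9 = 0x0A9B1
One's-complement sum = 0xA9B1.
Checksum = ~0xA9B1 & 0xFFFF = 0x564E.

564E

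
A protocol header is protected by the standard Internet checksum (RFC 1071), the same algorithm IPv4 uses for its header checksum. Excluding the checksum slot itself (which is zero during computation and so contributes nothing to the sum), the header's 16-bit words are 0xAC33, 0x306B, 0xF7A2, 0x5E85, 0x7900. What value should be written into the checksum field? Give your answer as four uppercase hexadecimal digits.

5438

One's-complement addition (fold any carry out of bit 15 back into bit 0):
  0xAC33 + 0x306B = 0x0DC9E
  0xDC9E + 0xF7A2 = 0x1D440 → wrap carry → 0xD441
  0xD441 + 0x5E85 = 0x132C6 → wrap carry → 0x32C7
  0x32C7 + 0x7900 = 0x0ABC7
One's-complement sum = 0xABC7.
Checksum = ~0xABC7 & 0xFFFF = 0x5438.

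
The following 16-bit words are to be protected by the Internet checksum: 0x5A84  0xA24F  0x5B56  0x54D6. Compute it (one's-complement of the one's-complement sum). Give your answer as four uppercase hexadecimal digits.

One's-complement addition (fold any carry out of bit 15 back into bit 0):
  0x5A84 + 0xA24F = 0x0FCD3
  0xFCD3 + 0x5B56 = 0x15829 → wrap carry → 0x582A
  0x582A + 0x54D6 = 0x0AD00
One's-complement sum = 0xAD00.
Checksum = ~0xAD00 & 0xFFFF = 0x52FF.

52FF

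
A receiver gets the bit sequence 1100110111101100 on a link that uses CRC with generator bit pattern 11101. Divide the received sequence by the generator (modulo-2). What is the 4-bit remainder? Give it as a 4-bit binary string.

Modulo-2 division of 1100110111101100 by 11101:
  pos 0: 11001 XOR 11101 = 00100
  pos 2: 10010 XOR 11101 = 01111
  pos 3: 11111 XOR 11101 = 00010
  pos 6: 10111 XOR 11101 = 01010
  pos 7: 10100 XOR 11101 = 01001
  pos 8: 10011 XOR 11101 = 01110
  pos 9: 11101 XOR 11101 = 00000
Remainder = 0000 (zero — the frame passes the CRC check).

0000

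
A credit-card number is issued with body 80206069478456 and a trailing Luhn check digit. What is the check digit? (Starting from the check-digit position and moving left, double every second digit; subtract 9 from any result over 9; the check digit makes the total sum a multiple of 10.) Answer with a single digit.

Partial digits right→left: 6 5 4 8 7 4 9 6 0 6 0 2 0 8
Double every second digit counting from the check-digit position (so the 1st, 3rd, 5th, ... of the partial from the right).
  doubled (with −9 where >9): 3 8 5 9 0 0 0 → sum 25
  kept as-is: 5 8 4 6 6 2 8 → sum 39
Total = 25 + 39 = 64.
Check digit = (10 − (64 mod 10)) mod 10 = 6.

6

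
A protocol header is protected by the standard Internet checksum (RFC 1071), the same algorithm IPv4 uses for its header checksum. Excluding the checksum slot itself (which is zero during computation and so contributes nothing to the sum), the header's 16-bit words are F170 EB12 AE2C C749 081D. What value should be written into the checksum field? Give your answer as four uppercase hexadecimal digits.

A5E8

One's-complement addition (fold any carry out of bit 15 back into bit 0):
  0xF170 + 0xEB12 = 0x1DC82 → wrap carry → 0xDC83
  0xDC83 + 0xAE2C = 0x18AAF → wrap carry → 0x8AB0
  0x8AB0 + 0xC749 = 0x151F9 → wrap carry → 0x51FA
  0x51FA + 0x081D = 0x05A17
One's-complement sum = 0x5A17.
Checksum = ~0x5A17 & 0xFFFF = 0xA5E8.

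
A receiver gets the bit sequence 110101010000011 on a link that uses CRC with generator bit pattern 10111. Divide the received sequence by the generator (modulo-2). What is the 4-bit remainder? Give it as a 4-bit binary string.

Modulo-2 division of 110101010000011 by 10111:
  pos 0: 11010 XOR 10111 = 01101
  pos 1: 11011 XOR 10111 = 01100
  pos 2: 11000 XOR 10111 = 01111
  pos 3: 11111 XOR 10111 = 01000
  pos 4: 10000 XOR 10111 = 00111
  pos 6: 11100 XOR 10111 = 01011
  pos 7: 10110 XOR 10111 = 00001
Remainder = 1011 (nonzero — an error is detected).

1011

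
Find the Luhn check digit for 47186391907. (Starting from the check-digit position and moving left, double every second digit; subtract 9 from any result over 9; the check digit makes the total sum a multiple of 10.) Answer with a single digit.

Partial digits right→left: 7 0 9 1 9 3 6 8 1 7 4
Double every second digit counting from the check-digit position (so the 1st, 3rd, 5th, ... of the partial from the right).
  doubled (with −9 where >9): 5 9 9 3 2 8 → sum 36
  kept as-is: 0 1 3 8 7 → sum 19
Total = 36 + 19 = 55.
Check digit = (10 − (55 mod 10)) mod 10 = 5.

5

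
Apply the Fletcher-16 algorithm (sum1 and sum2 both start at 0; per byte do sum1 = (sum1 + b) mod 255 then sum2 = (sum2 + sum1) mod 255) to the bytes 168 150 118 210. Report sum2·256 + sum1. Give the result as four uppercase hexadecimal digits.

Running sums (mod 255):
  after byte 0 (168): sum1=168, sum2=168
  after byte 1 (150): sum1=63, sum2=231
  after byte 2 (118): sum1=181, sum2=157
  after byte 3 (210): sum1=136, sum2=38
Checksum = sum2·256 + sum1 = 38·256 + 136 = 9864 = 0x2688.

2688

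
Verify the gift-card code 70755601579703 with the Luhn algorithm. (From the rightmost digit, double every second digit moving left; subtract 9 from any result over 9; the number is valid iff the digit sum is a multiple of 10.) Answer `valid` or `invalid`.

From the right, keep odd positions and double even positions (subtract 9 from any doubled value over 9):
  doubled (positions 2,4,...): 0 9 1 0 1 5 5 → sum 21
  kept (positions 1,3,...): 3 7 7 1 6 5 0 → sum 29
Total = 50.
50 mod 10 = 0, so the number is valid.

valid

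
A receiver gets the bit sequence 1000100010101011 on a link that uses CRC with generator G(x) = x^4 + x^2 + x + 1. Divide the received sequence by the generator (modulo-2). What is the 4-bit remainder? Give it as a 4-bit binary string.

0001

Modulo-2 division of 1000100010101011 by 10111:
  pos 0: 10001 XOR 10111 = 00110
  pos 2: 11000 XOR 10111 = 01111
  pos 3: 11110 XOR 10111 = 01001
  pos 4: 10011 XOR 10111 = 00100
  pos 6: 10001 XOR 10111 = 00110
  pos 8: 11001 XOR 10111 = 01110
  pos 9: 11100 XOR 10111 = 01011
  pos 10: 10111 XOR 10111 = 00000
Remainder = 0001 (nonzero — an error is detected).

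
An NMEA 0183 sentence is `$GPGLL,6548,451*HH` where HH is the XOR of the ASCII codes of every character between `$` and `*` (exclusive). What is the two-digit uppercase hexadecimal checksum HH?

XOR the ASCII codes of the payload characters:
  'G' = 0x47 → acc = 0x47
  'P' = 0x50 → acc = 0x17
  'G' = 0x47 → acc = 0x50
  'L' = 0x4C → acc = 0x1C
  'L' = 0x4C → acc = 0x50
  ',' = 0x2C → acc = 0x7C
  '6' = 0x36 → acc = 0x4A
  '5' = 0x35 → acc = 0x7F
  '4' = 0x34 → acc = 0x4B
  '8' = 0x38 → acc = 0x73
  ',' = 0x2C → acc = 0x5F
  '4' = 0x34 → acc = 0x6B
  '5' = 0x35 → acc = 0x5E
  '1' = 0x31 → acc = 0x6F
Checksum = 0x6F.

6F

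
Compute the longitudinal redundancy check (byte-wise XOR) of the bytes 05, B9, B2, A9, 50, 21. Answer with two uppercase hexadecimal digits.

XOR the bytes together:
  start with 0x05
  0x05 ⊕ 0xB9 = 0xBC
  0xBC ⊕ 0xB2 = 0x0E
  0x0E ⊕ 0xA9 = 0xA7
  0xA7 ⊕ 0x50 = 0xF7
  0xF7 ⊕ 0x21 = 0xD6

D6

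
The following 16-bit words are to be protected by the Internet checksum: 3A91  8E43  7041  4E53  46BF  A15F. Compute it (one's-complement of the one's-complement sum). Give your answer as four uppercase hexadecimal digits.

9077

One's-complement addition (fold any carry out of bit 15 back into bit 0):
  0x3A91 + 0x8E43 = 0x0C8D4
  0xC8D4 + 0x7041 = 0x13915 → wrap carry → 0x3916
  0x3916 + 0x4E53 = 0x08769
  0x8769 + 0x46BF = 0x0CE28
  0xCE28 + 0xA15F = 0x16F87 → wrap carry → 0x6F88
One's-complement sum = 0x6F88.
Checksum = ~0x6F88 & 0xFFFF = 0x9077.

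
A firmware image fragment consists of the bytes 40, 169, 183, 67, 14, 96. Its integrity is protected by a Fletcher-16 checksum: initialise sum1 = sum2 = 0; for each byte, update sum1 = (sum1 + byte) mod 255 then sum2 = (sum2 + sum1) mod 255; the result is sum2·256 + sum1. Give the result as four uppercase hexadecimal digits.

Running sums (mod 255):
  after byte 0 (40): sum1=40, sum2=40
  after byte 1 (169): sum1=209, sum2=249
  after byte 2 (183): sum1=137, sum2=131
  after byte 3 (67): sum1=204, sum2=80
  after byte 4 (14): sum1=218, sum2=43
  after byte 5 (96): sum1=59, sum2=102
Checksum = sum2·256 + sum1 = 102·256 + 59 = 26171 = 0x663B.

663B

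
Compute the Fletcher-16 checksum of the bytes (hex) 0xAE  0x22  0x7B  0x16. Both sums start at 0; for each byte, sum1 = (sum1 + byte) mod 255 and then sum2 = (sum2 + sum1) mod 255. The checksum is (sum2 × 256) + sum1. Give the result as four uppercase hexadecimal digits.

Running sums (mod 255):
  after byte 0 (0xAE): sum1=174, sum2=174
  after byte 1 (0x22): sum1=208, sum2=127
  after byte 2 (0x7B): sum1=76, sum2=203
  after byte 3 (0x16): sum1=98, sum2=46
Checksum = sum2·256 + sum1 = 46·256 + 98 = 11874 = 0x2E62.

2E62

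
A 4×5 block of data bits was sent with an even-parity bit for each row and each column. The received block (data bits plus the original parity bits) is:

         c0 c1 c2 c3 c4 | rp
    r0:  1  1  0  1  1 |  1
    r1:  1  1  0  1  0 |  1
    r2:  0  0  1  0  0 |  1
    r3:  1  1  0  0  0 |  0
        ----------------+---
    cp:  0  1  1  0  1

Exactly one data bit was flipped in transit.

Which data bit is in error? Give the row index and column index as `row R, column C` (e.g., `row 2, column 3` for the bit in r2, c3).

Recompute each row's even parity and compare to rp:
  r0: data parity 0, sent rp 1 → mismatch
  r1: data parity 1, sent rp 1 → ok
  r2: data parity 1, sent rp 1 → ok
  r3: data parity 0, sent rp 0 → ok
Recompute each column's even parity and compare to cp:
  c0: data parity 1, sent cp 0 → mismatch
  c1: data parity 1, sent cp 1 → ok
  c2: data parity 1, sent cp 1 → ok
  c3: data parity 0, sent cp 0 → ok
  c4: data parity 1, sent cp 1 → ok
Exactly one row (r0) and one column (c0) fail → the flipped bit is at their intersection.

row 0, column 0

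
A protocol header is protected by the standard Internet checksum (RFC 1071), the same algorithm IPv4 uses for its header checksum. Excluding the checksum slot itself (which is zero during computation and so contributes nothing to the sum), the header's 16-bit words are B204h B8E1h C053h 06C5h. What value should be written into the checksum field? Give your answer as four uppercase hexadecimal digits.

One's-complement addition (fold any carry out of bit 15 back into bit 0):
  0xB204 + 0xB8E1 = 0x16AE5 → wrap carry → 0x6AE6
  0x6AE6 + 0xC053 = 0x12B39 → wrap carry → 0x2B3A
  0x2B3A + 0x06C5 = 0x031FF
One's-complement sum = 0x31FF.
Checksum = ~0x31FF & 0xFFFF = 0xCE00.

CE00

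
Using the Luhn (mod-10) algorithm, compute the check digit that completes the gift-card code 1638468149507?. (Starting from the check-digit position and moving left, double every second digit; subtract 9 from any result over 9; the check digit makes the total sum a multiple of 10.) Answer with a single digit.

Partial digits right→left: 7 0 5 9 4 1 8 6 4 8 3 6 1
Double every second digit counting from the check-digit position (so the 1st, 3rd, 5th, ... of the partial from the right).
  doubled (with −9 where >9): 5 1 8 7 8 6 2 → sum 37
  kept as-is: 0 9 1 6 8 6 → sum 30
Total = 37 + 30 = 67.
Check digit = (10 − (67 mod 10)) mod 10 = 3.

3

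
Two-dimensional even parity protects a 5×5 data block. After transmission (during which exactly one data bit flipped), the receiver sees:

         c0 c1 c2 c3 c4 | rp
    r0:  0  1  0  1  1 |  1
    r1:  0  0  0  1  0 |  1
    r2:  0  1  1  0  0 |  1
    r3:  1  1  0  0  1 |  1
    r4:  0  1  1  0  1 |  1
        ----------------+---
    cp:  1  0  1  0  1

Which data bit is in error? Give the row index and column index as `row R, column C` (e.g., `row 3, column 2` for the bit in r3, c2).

Recompute each row's even parity and compare to rp:
  r0: data parity 1, sent rp 1 → ok
  r1: data parity 1, sent rp 1 → ok
  r2: data parity 0, sent rp 1 → mismatch
  r3: data parity 1, sent rp 1 → ok
  r4: data parity 1, sent rp 1 → ok
Recompute each column's even parity and compare to cp:
  c0: data parity 1, sent cp 1 → ok
  c1: data parity 0, sent cp 0 → ok
  c2: data parity 0, sent cp 1 → mismatch
  c3: data parity 0, sent cp 0 → ok
  c4: data parity 1, sent cp 1 → ok
Exactly one row (r2) and one column (c2) fail → the flipped bit is at their intersection.

row 2, column 2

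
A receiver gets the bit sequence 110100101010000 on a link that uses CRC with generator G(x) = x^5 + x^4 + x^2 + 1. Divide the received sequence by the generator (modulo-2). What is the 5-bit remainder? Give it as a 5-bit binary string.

00000

Modulo-2 division of 110100101010000 by 110101:
  pos 0: 110100 XOR 110101 = 000001
  pos 5: 110101 XOR 110101 = 000000
Remainder = 00000 (zero — the frame passes the CRC check).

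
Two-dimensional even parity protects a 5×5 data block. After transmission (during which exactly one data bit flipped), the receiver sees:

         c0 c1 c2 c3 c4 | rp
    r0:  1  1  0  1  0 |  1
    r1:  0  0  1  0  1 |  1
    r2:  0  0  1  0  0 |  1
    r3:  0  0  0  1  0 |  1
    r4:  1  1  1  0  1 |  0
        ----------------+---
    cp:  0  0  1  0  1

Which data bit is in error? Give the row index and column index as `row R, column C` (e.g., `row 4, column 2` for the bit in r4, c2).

Recompute each row's even parity and compare to rp:
  r0: data parity 1, sent rp 1 → ok
  r1: data parity 0, sent rp 1 → mismatch
  r2: data parity 1, sent rp 1 → ok
  r3: data parity 1, sent rp 1 → ok
  r4: data parity 0, sent rp 0 → ok
Recompute each column's even parity and compare to cp:
  c0: data parity 0, sent cp 0 → ok
  c1: data parity 0, sent cp 0 → ok
  c2: data parity 1, sent cp 1 → ok
  c3: data parity 0, sent cp 0 → ok
  c4: data parity 0, sent cp 1 → mismatch
Exactly one row (r1) and one column (c4) fail → the flipped bit is at their intersection.

row 1, column 4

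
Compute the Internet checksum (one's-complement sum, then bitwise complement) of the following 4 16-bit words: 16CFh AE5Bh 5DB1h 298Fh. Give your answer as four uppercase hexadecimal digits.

One's-complement addition (fold any carry out of bit 15 back into bit 0):
  0x16CF + 0xAE5B = 0x0C52A
  0xC52A + 0x5DB1 = 0x122DB → wrap carry → 0x22DC
  0x22DC + 0x298F = 0x04C6B
One's-complement sum = 0x4C6B.
Checksum = ~0x4C6B & 0xFFFF = 0xB394.

B394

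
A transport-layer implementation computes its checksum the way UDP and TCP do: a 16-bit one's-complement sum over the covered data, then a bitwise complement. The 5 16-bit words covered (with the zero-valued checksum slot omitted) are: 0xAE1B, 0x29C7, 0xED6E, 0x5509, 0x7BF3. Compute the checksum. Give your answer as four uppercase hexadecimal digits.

One's-complement addition (fold any carry out of bit 15 back into bit 0):
  0xAE1B + 0x29C7 = 0x0D7E2
  0xD7E2 + 0xED6E = 0x1C550 → wrap carry → 0xC551
  0xC551 + 0x5509 = 0x11A5A → wrap carry → 0x1A5B
  0x1A5B + 0x7BF3 = 0x0964E
One's-complement sum = 0x964E.
Checksum = ~0x964E & 0xFFFF = 0x69B1.

69B1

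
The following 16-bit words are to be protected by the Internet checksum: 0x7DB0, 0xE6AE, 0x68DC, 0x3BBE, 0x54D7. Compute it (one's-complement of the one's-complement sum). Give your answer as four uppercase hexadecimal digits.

A22E

One's-complement addition (fold any carry out of bit 15 back into bit 0):
  0x7DB0 + 0xE6AE = 0x1645E → wrap carry → 0x645F
  0x645F + 0x68DC = 0x0CD3B
  0xCD3B + 0x3BBE = 0x108F9 → wrap carry → 0x08FA
  0x08FA + 0x54D7 = 0x05DD1
One's-complement sum = 0x5DD1.
Checksum = ~0x5DD1 & 0xFFFF = 0xA22E.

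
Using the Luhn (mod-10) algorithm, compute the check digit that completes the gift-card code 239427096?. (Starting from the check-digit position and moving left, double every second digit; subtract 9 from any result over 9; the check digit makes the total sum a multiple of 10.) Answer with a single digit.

7

Partial digits right→left: 6 9 0 7 2 4 9 3 2
Double every second digit counting from the check-digit position (so the 1st, 3rd, 5th, ... of the partial from the right).
  doubled (with −9 where >9): 3 0 4 9 4 → sum 20
  kept as-is: 9 7 4 3 → sum 23
Total = 20 + 23 = 43.
Check digit = (10 − (43 mod 10)) mod 10 = 7.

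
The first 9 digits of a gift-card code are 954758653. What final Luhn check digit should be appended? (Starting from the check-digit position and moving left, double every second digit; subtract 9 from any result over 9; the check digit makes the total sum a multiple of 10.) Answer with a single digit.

8

Partial digits right→left: 3 5 6 8 5 7 4 5 9
Double every second digit counting from the check-digit position (so the 1st, 3rd, 5th, ... of the partial from the right).
  doubled (with −9 where >9): 6 3 1 8 9 → sum 27
  kept as-is: 5 8 7 5 → sum 25
Total = 27 + 25 = 52.
Check digit = (10 − (52 mod 10)) mod 10 = 8.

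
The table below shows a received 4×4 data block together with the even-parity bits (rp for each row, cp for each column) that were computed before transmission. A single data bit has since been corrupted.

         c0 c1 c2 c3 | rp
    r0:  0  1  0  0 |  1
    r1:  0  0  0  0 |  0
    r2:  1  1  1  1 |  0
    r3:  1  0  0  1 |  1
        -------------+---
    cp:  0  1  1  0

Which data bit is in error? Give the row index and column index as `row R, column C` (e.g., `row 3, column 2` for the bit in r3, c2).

Recompute each row's even parity and compare to rp:
  r0: data parity 1, sent rp 1 → ok
  r1: data parity 0, sent rp 0 → ok
  r2: data parity 0, sent rp 0 → ok
  r3: data parity 0, sent rp 1 → mismatch
Recompute each column's even parity and compare to cp:
  c0: data parity 0, sent cp 0 → ok
  c1: data parity 0, sent cp 1 → mismatch
  c2: data parity 1, sent cp 1 → ok
  c3: data parity 0, sent cp 0 → ok
Exactly one row (r3) and one column (c1) fail → the flipped bit is at their intersection.

row 3, column 1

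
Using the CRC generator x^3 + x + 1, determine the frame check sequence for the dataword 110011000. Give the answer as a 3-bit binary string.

Append 3 zeros: 110011000000. Divide by 1011 (XOR where the leading bit is 1):
  pos 0: 1100 XOR 1011 = 0111
  pos 1: 1111 XOR 1011 = 0100
  pos 2: 1001 XOR 1011 = 0010
  pos 4: 1000 XOR 1011 = 0011
  pos 6: 1100 XOR 1011 = 0111
  pos 7: 1110 XOR 1011 = 0101
  pos 8: 1010 XOR 1011 = 0001
Remainder (last 3 bits) = 001. This is the CRC / FCS.

001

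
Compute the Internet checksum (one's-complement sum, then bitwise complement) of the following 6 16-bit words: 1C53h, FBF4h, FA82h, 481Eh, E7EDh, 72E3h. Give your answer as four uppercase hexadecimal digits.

One's-complement addition (fold any carry out of bit 15 back into bit 0):
  0x1C53 + 0xFBF4 = 0x11847 → wrap carry → 0x1848
  0x1848 + 0xFA82 = 0x112CA → wrap carry → 0x12CB
  0x12CB + 0x481E = 0x05AE9
  0x5AE9 + 0xE7ED = 0x142D6 → wrap carry → 0x42D7
  0x42D7 + 0x72E3 = 0x0B5BA
One's-complement sum = 0xB5BA.
Checksum = ~0xB5BA & 0xFFFF = 0x4A45.

4A45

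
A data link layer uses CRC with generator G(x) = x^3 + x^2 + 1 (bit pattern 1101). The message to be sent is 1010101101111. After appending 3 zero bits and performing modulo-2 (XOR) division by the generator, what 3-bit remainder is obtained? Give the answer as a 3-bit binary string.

Append 3 zeros: 1010101101111000. Divide by 1101 (XOR where the leading bit is 1):
  pos 0: 1010 XOR 1101 = 0111
  pos 1: 1111 XOR 1101 = 0010
  pos 3: 1001 XOR 1101 = 0100
  pos 4: 1001 XOR 1101 = 0100
  pos 5: 1000 XOR 1101 = 0101
  pos 6: 1011 XOR 1101 = 0110
  pos 7: 1101 XOR 1101 = 0000
  pos 11: 1100 XOR 1101 = 0001
Remainder (last 3 bits) = 010. This is the CRC / FCS.

010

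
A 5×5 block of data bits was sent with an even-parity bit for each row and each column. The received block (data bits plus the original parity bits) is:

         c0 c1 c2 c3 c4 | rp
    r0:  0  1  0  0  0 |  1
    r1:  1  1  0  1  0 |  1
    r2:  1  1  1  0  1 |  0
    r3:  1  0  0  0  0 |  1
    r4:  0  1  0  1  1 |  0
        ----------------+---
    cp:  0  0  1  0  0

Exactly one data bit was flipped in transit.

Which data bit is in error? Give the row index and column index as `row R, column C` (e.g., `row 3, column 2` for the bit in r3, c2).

row 4, column 0

Recompute each row's even parity and compare to rp:
  r0: data parity 1, sent rp 1 → ok
  r1: data parity 1, sent rp 1 → ok
  r2: data parity 0, sent rp 0 → ok
  r3: data parity 1, sent rp 1 → ok
  r4: data parity 1, sent rp 0 → mismatch
Recompute each column's even parity and compare to cp:
  c0: data parity 1, sent cp 0 → mismatch
  c1: data parity 0, sent cp 0 → ok
  c2: data parity 1, sent cp 1 → ok
  c3: data parity 0, sent cp 0 → ok
  c4: data parity 0, sent cp 0 → ok
Exactly one row (r4) and one column (c0) fail → the flipped bit is at their intersection.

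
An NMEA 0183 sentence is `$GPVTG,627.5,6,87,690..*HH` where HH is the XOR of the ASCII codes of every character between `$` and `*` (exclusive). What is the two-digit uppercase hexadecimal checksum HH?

XOR the ASCII codes of the payload characters:
  'G' = 0x47 → acc = 0x47
  'P' = 0x50 → acc = 0x17
  'V' = 0x56 → acc = 0x41
  'T' = 0x54 → acc = 0x15
  'G' = 0x47 → acc = 0x52
  ',' = 0x2C → acc = 0x7E
  '6' = 0x36 → acc = 0x48
  '2' = 0x32 → acc = 0x7A
  '7' = 0x37 → acc = 0x4D
  '.' = 0x2E → acc = 0x63
  '5' = 0x35 → acc = 0x56
  ',' = 0x2C → acc = 0x7A
  '6' = 0x36 → acc = 0x4C
  ',' = 0x2C → acc = 0x60
  '8' = 0x38 → acc = 0x58
  '7' = 0x37 → acc = 0x6F
  ',' = 0x2C → acc = 0x43
  '6' = 0x36 → acc = 0x75
  '9' = 0x39 → acc = 0x4C
  '0' = 0x30 → acc = 0x7C
  '.' = 0x2E → acc = 0x52
  '.' = 0x2E → acc = 0x7C
Checksum = 0x7C.

7C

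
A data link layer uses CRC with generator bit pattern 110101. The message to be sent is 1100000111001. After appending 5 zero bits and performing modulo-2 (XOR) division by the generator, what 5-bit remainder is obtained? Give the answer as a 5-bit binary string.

11011

Append 5 zeros: 110000011100100000. Divide by 110101 (XOR where the leading bit is 1):
  pos 0: 110000 XOR 110101 = 000101
  pos 3: 101011 XOR 110101 = 011110
  pos 4: 111101 XOR 110101 = 001000
  pos 6: 100000 XOR 110101 = 010101
  pos 7: 101011 XOR 110101 = 011110
  pos 8: 111100 XOR 110101 = 001001
  pos 10: 100100 XOR 110101 = 010001
  pos 11: 100010 XOR 110101 = 010111
  pos 12: 101110 XOR 110101 = 011011
Remainder (last 5 bits) = 11011. This is the CRC / FCS.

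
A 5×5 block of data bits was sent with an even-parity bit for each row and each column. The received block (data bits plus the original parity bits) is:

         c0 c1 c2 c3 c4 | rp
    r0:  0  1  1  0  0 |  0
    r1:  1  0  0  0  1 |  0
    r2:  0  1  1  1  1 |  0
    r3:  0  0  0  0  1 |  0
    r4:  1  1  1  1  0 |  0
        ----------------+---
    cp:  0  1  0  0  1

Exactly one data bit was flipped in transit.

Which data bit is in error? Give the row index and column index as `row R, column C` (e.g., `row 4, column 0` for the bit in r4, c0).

Recompute each row's even parity and compare to rp:
  r0: data parity 0, sent rp 0 → ok
  r1: data parity 0, sent rp 0 → ok
  r2: data parity 0, sent rp 0 → ok
  r3: data parity 1, sent rp 0 → mismatch
  r4: data parity 0, sent rp 0 → ok
Recompute each column's even parity and compare to cp:
  c0: data parity 0, sent cp 0 → ok
  c1: data parity 1, sent cp 1 → ok
  c2: data parity 1, sent cp 0 → mismatch
  c3: data parity 0, sent cp 0 → ok
  c4: data parity 1, sent cp 1 → ok
Exactly one row (r3) and one column (c2) fail → the flipped bit is at their intersection.

row 3, column 2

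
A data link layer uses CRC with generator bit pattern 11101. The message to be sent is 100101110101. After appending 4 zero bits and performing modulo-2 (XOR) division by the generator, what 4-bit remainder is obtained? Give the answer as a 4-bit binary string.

Append 4 zeros: 1001011101010000. Divide by 11101 (XOR where the leading bit is 1):
  pos 0: 10010 XOR 11101 = 01111
  pos 1: 11111 XOR 11101 = 00010
  pos 4: 10110 XOR 11101 = 01011
  pos 5: 10111 XOR 11101 = 01010
  pos 6: 10100 XOR 11101 = 01001
  pos 7: 10011 XOR 11101 = 01110
  pos 8: 11100 XOR 11101 = 00001
Remainder (last 4 bits) = 1000. This is the CRC / FCS.

1000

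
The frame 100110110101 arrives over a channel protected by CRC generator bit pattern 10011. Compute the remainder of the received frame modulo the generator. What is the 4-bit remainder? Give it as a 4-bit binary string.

Modulo-2 division of 100110110101 by 10011:
  pos 0: 10011 XOR 10011 = 00000
  pos 6: 11010 XOR 10011 = 01001
  pos 7: 10011 XOR 10011 = 00000
Remainder = 0000 (zero — the frame passes the CRC check).

0000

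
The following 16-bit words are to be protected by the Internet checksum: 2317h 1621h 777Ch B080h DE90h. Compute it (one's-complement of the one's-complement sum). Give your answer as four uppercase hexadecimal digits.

One's-complement addition (fold any carry out of bit 15 back into bit 0):
  0x2317 + 0x1621 = 0x03938
  0x3938 + 0x777C = 0x0B0B4
  0xB0B4 + 0xB080 = 0x16134 → wrap carry → 0x6135
  0x6135 + 0xDE90 = 0x13FC5 → wrap carry → 0x3FC6
One's-complement sum = 0x3FC6.
Checksum = ~0x3FC6 & 0xFFFF = 0xC039.

C039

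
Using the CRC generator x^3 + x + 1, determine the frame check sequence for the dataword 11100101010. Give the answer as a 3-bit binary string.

Append 3 zeros: 11100101010000. Divide by 1011 (XOR where the leading bit is 1):
  pos 0: 1110 XOR 1011 = 0101
  pos 1: 1010 XOR 1011 = 0001
  pos 4: 1101 XOR 1011 = 0110
  pos 5: 1100 XOR 1011 = 0111
  pos 6: 1111 XOR 1011 = 0100
  pos 7: 1000 XOR 1011 = 0011
  pos 9: 1100 XOR 1011 = 0111
  pos 10: 1110 XOR 1011 = 0101
Remainder (last 3 bits) = 101. This is the CRC / FCS.

101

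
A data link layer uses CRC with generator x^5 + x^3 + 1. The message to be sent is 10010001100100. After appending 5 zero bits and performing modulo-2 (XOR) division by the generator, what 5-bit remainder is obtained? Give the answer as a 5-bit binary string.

Append 5 zeros: 1001000110010000000. Divide by 101001 (XOR where the leading bit is 1):
  pos 0: 100100 XOR 101001 = 001101
  pos 2: 110101 XOR 101001 = 011100
  pos 3: 111001 XOR 101001 = 010000
  pos 4: 100000 XOR 101001 = 001001
  pos 6: 100101 XOR 101001 = 001100
  pos 8: 110000 XOR 101001 = 011001
  pos 9: 110010 XOR 101001 = 011011
  pos 10: 110110 XOR 101001 = 011111
  pos 11: 111110 XOR 101001 = 010111
  pos 12: 101110 XOR 101001 = 000111
Remainder (last 5 bits) = 01110. This is the CRC / FCS.

01110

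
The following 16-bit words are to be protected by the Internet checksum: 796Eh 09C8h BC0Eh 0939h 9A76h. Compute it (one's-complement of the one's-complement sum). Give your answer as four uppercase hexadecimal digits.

1D0B

One's-complement addition (fold any carry out of bit 15 back into bit 0):
  0x796E + 0x09C8 = 0x08336
  0x8336 + 0xBC0E = 0x13F44 → wrap carry → 0x3F45
  0x3F45 + 0x0939 = 0x0487E
  0x487E + 0x9A76 = 0x0E2F4
One's-complement sum = 0xE2F4.
Checksum = ~0xE2F4 & 0xFFFF = 0x1D0B.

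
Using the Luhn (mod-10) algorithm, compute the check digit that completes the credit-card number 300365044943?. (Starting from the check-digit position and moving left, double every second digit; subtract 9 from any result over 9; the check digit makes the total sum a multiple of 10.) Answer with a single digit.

3

Partial digits right→left: 3 4 9 4 4 0 5 6 3 0 0 3
Double every second digit counting from the check-digit position (so the 1st, 3rd, 5th, ... of the partial from the right).
  doubled (with −9 where >9): 6 9 8 1 6 0 → sum 30
  kept as-is: 4 4 0 6 0 3 → sum 17
Total = 30 + 17 = 47.
Check digit = (10 − (47 mod 10)) mod 10 = 3.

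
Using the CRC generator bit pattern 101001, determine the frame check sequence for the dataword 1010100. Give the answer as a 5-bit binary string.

Append 5 zeros: 101010000000. Divide by 101001 (XOR where the leading bit is 1):
  pos 0: 101010 XOR 101001 = 000011
  pos 4: 110000 XOR 101001 = 011001
  pos 5: 110010 XOR 101001 = 011011
  pos 6: 110110 XOR 101001 = 011111
Remainder (last 5 bits) = 11111. This is the CRC / FCS.

11111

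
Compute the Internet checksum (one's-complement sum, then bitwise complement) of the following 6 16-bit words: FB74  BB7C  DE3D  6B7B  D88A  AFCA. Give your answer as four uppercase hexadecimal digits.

One's-complement addition (fold any carry out of bit 15 back into bit 0):
  0xFB74 + 0xBB7C = 0x1B6F0 → wrap carry → 0xB6F1
  0xB6F1 + 0xDE3D = 0x1952E → wrap carry → 0x952F
  0x952F + 0x6B7B = 0x100AA → wrap carry → 0x00AB
  0x00AB + 0xD88A = 0x0D935
  0xD935 + 0xAFCA = 0x188FF → wrap carry → 0x8900
One's-complement sum = 0x8900.
Checksum = ~0x8900 & 0xFFFF = 0x76FF.

76FF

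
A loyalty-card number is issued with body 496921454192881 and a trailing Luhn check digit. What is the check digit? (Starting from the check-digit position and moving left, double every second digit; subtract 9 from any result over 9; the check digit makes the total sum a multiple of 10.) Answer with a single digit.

6

Partial digits right→left: 1 8 8 2 9 1 4 5 4 1 2 9 6 9 4
Double every second digit counting from the check-digit position (so the 1st, 3rd, 5th, ... of the partial from the right).
  doubled (with −9 where >9): 2 7 9 8 8 4 3 8 → sum 49
  kept as-is: 8 2 1 5 1 9 9 → sum 35
Total = 49 + 35 = 84.
Check digit = (10 − (84 mod 10)) mod 10 = 6.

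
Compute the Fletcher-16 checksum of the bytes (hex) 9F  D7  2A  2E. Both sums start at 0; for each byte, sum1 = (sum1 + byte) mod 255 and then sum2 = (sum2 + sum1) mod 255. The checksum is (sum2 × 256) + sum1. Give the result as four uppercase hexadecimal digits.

88CF

Running sums (mod 255):
  after byte 0 (9F): sum1=159, sum2=159
  after byte 1 (D7): sum1=119, sum2=23
  after byte 2 (2A): sum1=161, sum2=184
  after byte 3 (2E): sum1=207, sum2=136
Checksum = sum2·256 + sum1 = 136·256 + 207 = 35023 = 0x88CF.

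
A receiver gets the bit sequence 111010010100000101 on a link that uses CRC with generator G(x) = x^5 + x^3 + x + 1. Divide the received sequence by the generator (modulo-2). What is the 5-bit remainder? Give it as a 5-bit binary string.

00000

Modulo-2 division of 111010010100000101 by 101011:
  pos 0: 111010 XOR 101011 = 010001
  pos 1: 100010 XOR 101011 = 001001
  pos 3: 100110 XOR 101011 = 001101
  pos 5: 110110 XOR 101011 = 011101
  pos 6: 111010 XOR 101011 = 010001
  pos 7: 100010 XOR 101011 = 001001
  pos 9: 100100 XOR 101011 = 001111
  pos 11: 111110 XOR 101011 = 010101
  pos 12: 101011 XOR 101011 = 000000
Remainder = 00000 (zero — the frame passes the CRC check).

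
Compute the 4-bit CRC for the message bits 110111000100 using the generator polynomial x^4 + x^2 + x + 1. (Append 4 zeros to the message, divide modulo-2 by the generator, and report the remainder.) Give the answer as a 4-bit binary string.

Append 4 zeros: 1101110001000000. Divide by 10111 (XOR where the leading bit is 1):
  pos 0: 11011 XOR 10111 = 01100
  pos 1: 11001 XOR 10111 = 01110
  pos 2: 11100 XOR 10111 = 01011
  pos 3: 10110 XOR 10111 = 00001
  pos 7: 10100 XOR 10111 = 00011
  pos 10: 11000 XOR 10111 = 01111
  pos 11: 11110 XOR 10111 = 01001
Remainder (last 4 bits) = 1001. This is the CRC / FCS.

1001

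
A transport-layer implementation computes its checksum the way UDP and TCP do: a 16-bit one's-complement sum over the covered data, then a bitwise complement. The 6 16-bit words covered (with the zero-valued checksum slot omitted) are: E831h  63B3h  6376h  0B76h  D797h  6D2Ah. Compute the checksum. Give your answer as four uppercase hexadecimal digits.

006C

One's-complement addition (fold any carry out of bit 15 back into bit 0):
  0xE831 + 0x63B3 = 0x14BE4 → wrap carry → 0x4BE5
  0x4BE5 + 0x6376 = 0x0AF5B
  0xAF5B + 0x0B76 = 0x0BAD1
  0xBAD1 + 0xD797 = 0x19268 → wrap carry → 0x9269
  0x9269 + 0x6D2A = 0x0FF93
One's-complement sum = 0xFF93.
Checksum = ~0xFF93 & 0xFFFF = 0x006C.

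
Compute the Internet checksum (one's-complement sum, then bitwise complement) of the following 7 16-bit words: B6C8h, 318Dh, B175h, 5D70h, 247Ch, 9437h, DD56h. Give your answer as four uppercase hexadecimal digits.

72B9

One's-complement addition (fold any carry out of bit 15 back into bit 0):
  0xB6C8 + 0x318D = 0x0E855
  0xE855 + 0xB175 = 0x199CA → wrap carry → 0x99CB
  0x99CB + 0x5D70 = 0x0F73B
  0xF73B + 0x247C = 0x11BB7 → wrap carry → 0x1BB8
  0x1BB8 + 0x9437 = 0x0AFEF
  0xAFEF + 0xDD56 = 0x18D45 → wrap carry → 0x8D46
One's-complement sum = 0x8D46.
Checksum = ~0x8D46 & 0xFFFF = 0x72B9.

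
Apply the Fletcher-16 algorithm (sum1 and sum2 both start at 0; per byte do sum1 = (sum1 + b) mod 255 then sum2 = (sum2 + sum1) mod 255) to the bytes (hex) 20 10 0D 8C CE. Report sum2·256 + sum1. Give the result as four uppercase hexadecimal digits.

Running sums (mod 255):
  after byte 0 (20): sum1=32, sum2=32
  after byte 1 (10): sum1=48, sum2=80
  after byte 2 (0D): sum1=61, sum2=141
  after byte 3 (8C): sum1=201, sum2=87
  after byte 4 (CE): sum1=152, sum2=239
Checksum = sum2·256 + sum1 = 239·256 + 152 = 61336 = 0xEF98.

EF98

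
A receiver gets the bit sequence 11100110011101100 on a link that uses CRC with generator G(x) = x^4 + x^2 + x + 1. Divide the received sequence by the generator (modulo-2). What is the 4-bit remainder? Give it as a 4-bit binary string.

Modulo-2 division of 11100110011101100 by 10111:
  pos 0: 11100 XOR 10111 = 01011
  pos 1: 10111 XOR 10111 = 00000
  pos 6: 10011 XOR 10111 = 00100
  pos 8: 10010 XOR 10111 = 00101
  pos 10: 10111 XOR 10111 = 00000
Remainder = 0000 (zero — the frame passes the CRC check).

0000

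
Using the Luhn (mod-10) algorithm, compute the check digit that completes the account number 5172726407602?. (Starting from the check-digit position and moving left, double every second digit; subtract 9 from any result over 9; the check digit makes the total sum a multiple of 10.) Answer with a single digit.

3

Partial digits right→left: 2 0 6 7 0 4 6 2 7 2 7 1 5
Double every second digit counting from the check-digit position (so the 1st, 3rd, 5th, ... of the partial from the right).
  doubled (with −9 where >9): 4 3 0 3 5 5 1 → sum 21
  kept as-is: 0 7 4 2 2 1 → sum 16
Total = 21 + 16 = 37.
Check digit = (10 − (37 mod 10)) mod 10 = 3.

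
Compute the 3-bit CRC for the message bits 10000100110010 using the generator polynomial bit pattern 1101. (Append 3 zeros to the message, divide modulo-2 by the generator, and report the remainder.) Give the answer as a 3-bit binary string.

Append 3 zeros: 10000100110010000. Divide by 1101 (XOR where the leading bit is 1):
  pos 0: 1000 XOR 1101 = 0101
  pos 1: 1010 XOR 1101 = 0111
  pos 2: 1111 XOR 1101 = 0010
  pos 4: 1000 XOR 1101 = 0101
  pos 5: 1011 XOR 1101 = 0110
  pos 6: 1101 XOR 1101 = 0000
  pos 12: 1000 XOR 1101 = 0101
  pos 13: 1010 XOR 1101 = 0111
Remainder (last 3 bits) = 111. This is the CRC / FCS.

111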